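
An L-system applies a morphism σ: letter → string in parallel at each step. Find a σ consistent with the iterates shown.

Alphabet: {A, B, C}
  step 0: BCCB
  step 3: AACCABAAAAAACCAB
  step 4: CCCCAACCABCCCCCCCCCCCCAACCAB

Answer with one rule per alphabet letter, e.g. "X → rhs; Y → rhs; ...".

  step 3 ⇒ step 4: AACCABAAAAAACCAB ⇒ CC·CC·A·A·CC·AB·CC·CC·CC·CC·CC·CC·A·A·CC·AB
    A ↦ CC
    B ↦ AB
    C ↦ A

A->CC, B->AB, C->A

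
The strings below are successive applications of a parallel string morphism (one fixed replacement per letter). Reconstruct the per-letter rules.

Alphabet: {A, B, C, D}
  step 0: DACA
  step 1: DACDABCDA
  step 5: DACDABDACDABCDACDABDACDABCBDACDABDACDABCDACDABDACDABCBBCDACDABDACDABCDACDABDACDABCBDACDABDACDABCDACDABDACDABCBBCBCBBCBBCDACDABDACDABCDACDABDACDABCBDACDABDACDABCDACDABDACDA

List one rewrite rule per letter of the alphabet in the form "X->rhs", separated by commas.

  step 0 ⇒ step 1: DACA ⇒ DA·CDA·B·CDA
    A ↦ CDA
    C ↦ B
    D ↦ DA
    B ↦ BC  (constrained at step 1)

A->CDA, B->BC, C->B, D->DA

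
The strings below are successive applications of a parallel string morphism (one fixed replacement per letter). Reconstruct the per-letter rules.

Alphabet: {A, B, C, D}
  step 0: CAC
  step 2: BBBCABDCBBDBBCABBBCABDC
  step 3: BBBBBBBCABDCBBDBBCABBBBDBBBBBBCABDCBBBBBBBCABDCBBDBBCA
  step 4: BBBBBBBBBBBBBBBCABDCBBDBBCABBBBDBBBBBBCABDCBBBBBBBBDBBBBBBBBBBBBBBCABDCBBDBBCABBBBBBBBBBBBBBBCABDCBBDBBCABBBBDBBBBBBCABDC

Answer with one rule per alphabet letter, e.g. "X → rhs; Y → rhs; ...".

A->BDC, B->BB, C->BCA, D->DB

  step 3 ⇒ step 4: BBBBBBBCABDCBBDBBCABBBBDBBBBBBCABDCBBBBBBBCABDCBBDBBCA ⇒ BB·BB·BB·BB·BB·BB·BB·BCA·BDC·BB·DB·BCA·BB·BB·DB·BB·BB·BCA·BDC·BB·BB·BB·BB·DB·BB·BB·BB·BB·BB·BB·BCA·BDC·BB·DB·BCA·BB·BB·BB·BB·BB·BB·BB·BCA·BDC·BB·DB·BCA·BB·BB·DB·BB·BB·BCA·BDC
    A ↦ BDC
    B ↦ BB
    C ↦ BCA
    D ↦ DB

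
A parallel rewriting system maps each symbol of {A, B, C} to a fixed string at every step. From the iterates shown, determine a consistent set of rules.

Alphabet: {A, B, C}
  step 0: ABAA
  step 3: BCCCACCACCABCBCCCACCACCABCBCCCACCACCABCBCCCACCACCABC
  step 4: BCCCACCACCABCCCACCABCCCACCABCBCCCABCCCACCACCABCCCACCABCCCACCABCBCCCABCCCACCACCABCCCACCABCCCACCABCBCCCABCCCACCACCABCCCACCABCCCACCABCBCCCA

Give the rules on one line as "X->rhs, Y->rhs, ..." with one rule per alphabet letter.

  step 3 ⇒ step 4: BCCCACCACCABCBCCCACCACCABCBCCCACCACCABCBCCCACCACCABC ⇒ BC·CCA·CCA·CCA·BC·CCA·CCA·BC·CCA·CCA·BC·BC·CCA·BC·CCA·CCA·CCA·BC·CCA·CCA·BC·CCA·CCA·BC·BC·CCA·BC·CCA·CCA·CCA·BC·CCA·CCA·BC·CCA·CCA·BC·BC·CCA·BC·CCA·CCA·CCA·BC·CCA·CCA·BC·CCA·CCA·BC·BC·CCA
    A ↦ BC
    B ↦ BC
    C ↦ CCA

A->BC, B->BC, C->CCA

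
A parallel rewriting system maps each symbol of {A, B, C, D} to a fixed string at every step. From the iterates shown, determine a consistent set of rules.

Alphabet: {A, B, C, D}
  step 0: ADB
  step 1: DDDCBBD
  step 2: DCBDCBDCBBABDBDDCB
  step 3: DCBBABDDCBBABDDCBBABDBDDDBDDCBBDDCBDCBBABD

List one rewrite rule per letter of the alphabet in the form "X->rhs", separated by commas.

A->DD, B->BD, C->BA, D->DCB

  step 2 ⇒ step 3: DCBDCBDCBBABDBDDCB ⇒ DCB·BA·BD·DCB·BA·BD·DCB·BA·BD·BD·DD·BD·DCB·BD·DCB·DCB·BA·BD
    A ↦ DD
    B ↦ BD
    C ↦ BA
    D ↦ DCB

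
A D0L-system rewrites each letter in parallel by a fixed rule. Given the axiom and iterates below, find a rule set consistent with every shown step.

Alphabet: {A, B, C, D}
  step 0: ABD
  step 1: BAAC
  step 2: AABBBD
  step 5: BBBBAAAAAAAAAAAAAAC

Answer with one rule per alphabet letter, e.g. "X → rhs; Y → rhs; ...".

  step 1 ⇒ step 2: BAAC ⇒ AA·B·B·BD
    A ↦ B
    B ↦ AA
    C ↦ BD
  step 0 ⇒ step 1: ABD ⇒ B·AA·C
    D ↦ C

A->B, B->AA, C->BD, D->C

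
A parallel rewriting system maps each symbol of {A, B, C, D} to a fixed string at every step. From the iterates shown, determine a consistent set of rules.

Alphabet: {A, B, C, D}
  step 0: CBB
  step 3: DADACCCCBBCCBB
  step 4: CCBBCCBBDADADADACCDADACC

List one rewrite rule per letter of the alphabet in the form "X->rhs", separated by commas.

  step 3 ⇒ step 4: DADACCCCBBCCBB ⇒ C·CBB·C·CBB·DA·DA·DA·DA·C·C·DA·DA·C·C
    A ↦ CBB
    B ↦ C
    C ↦ DA
    D ↦ C

A->CBB, B->C, C->DA, D->C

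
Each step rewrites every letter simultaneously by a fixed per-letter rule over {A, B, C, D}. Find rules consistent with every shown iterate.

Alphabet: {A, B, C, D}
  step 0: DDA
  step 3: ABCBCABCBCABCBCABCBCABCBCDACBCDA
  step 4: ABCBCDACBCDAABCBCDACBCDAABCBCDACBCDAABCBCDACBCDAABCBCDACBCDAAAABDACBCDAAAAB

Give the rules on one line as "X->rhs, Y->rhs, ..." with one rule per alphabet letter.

A->AB, B->CBC, C->DA, D->AA

  step 3 ⇒ step 4: ABCBCABCBCABCBCABCBCABCBCDACBCDA ⇒ AB·CBC·DA·CBC·DA·AB·CBC·DA·CBC·DA·AB·CBC·DA·CBC·DA·AB·CBC·DA·CBC·DA·AB·CBC·DA·CBC·DA·AA·AB·DA·CBC·DA·AA·AB
    A ↦ AB
    B ↦ CBC
    C ↦ DA
    D ↦ AA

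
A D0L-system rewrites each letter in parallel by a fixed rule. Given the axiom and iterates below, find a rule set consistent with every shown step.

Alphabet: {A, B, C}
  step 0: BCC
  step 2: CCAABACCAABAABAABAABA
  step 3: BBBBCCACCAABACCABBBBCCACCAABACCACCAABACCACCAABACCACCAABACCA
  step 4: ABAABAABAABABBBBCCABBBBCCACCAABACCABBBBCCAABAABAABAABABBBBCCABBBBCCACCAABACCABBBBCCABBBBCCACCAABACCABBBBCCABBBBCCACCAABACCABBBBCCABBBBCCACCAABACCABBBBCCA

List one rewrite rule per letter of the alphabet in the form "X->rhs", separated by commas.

A->CCA, B->ABA, C->BB

  step 3 ⇒ step 4: BBBBCCACCAABACCABBBBCCACCAABACCACCAABACCACCAABACCACCAABACCA ⇒ ABA·ABA·ABA·ABA·BB·BB·CCA·BB·BB·CCA·CCA·ABA·CCA·BB·BB·CCA·ABA·ABA·ABA·ABA·BB·BB·CCA·BB·BB·CCA·CCA·ABA·CCA·BB·BB·CCA·BB·BB·CCA·CCA·ABA·CCA·BB·BB·CCA·BB·BB·CCA·CCA·ABA·CCA·BB·BB·CCA·BB·BB·CCA·CCA·ABA·CCA·BB·BB·CCA
    A ↦ CCA
    B ↦ ABA
    C ↦ BB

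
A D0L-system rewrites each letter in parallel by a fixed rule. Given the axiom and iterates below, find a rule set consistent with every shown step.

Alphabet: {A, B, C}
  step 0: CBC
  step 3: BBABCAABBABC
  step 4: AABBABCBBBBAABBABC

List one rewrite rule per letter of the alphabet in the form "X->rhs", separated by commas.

A->BB, B->A, C->BC

  step 3 ⇒ step 4: BBABCAABBABC ⇒ A·A·BB·A·BC·BB·BB·A·A·BB·A·BC
    A ↦ BB
    B ↦ A
    C ↦ BC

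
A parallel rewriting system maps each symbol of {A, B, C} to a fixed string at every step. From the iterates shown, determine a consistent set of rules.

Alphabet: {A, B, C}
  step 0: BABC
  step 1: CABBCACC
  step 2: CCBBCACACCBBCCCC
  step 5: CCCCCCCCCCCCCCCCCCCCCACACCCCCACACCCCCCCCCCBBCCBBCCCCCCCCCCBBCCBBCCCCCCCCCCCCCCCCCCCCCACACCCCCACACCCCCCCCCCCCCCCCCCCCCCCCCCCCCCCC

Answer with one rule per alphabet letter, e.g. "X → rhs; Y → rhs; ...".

A->BB, B->CA, C->CC

  step 1 ⇒ step 2: CABBCACC ⇒ CC·BB·CA·CA·CC·BB·CC·CC
    A ↦ BB
    B ↦ CA
    C ↦ CC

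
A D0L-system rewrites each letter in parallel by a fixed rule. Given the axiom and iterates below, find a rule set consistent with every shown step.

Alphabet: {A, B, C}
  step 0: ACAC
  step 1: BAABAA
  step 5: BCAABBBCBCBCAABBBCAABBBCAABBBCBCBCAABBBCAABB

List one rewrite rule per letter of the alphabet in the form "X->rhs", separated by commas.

A->B, B->BC, C->AA

  step 0 ⇒ step 1: ACAC ⇒ B·AA·B·AA
    A ↦ B
    C ↦ AA
    B ↦ BC  (constrained at step 1)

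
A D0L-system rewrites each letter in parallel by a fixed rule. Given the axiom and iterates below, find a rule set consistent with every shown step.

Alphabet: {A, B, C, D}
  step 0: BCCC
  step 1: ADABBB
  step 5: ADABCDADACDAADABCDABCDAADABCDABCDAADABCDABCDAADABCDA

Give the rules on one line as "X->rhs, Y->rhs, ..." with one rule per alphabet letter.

A->DA, B->ADA, C->B, D->C

  step 0 ⇒ step 1: BCCC ⇒ ADA·B·B·B
    B ↦ ADA
    C ↦ B
    A ↦ DA  (constrained at step 1)
    D ↦ C  (constrained at step 1)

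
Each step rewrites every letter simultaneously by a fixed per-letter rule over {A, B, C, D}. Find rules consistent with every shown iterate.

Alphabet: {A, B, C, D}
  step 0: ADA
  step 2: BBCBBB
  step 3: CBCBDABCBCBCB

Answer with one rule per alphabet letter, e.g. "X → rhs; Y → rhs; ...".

A->DD, B->CB, C->DAB, D->B

  step 2 ⇒ step 3: BBCBBB ⇒ CB·CB·DAB·CB·CB·CB
    B ↦ CB
    C ↦ DAB
    A ↦ DD  (constrained at step 0)
    D ↦ B  (constrained at step 0)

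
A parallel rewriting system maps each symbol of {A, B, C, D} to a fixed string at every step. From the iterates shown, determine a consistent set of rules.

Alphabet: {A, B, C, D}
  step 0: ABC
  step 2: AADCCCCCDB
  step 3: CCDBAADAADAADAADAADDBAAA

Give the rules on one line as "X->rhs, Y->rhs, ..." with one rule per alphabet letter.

  step 2 ⇒ step 3: AADCCCCCDB ⇒ C·C·DB·AAD·AAD·AAD·AAD·AAD·DB·AAA
    A ↦ C
    B ↦ AAA
    C ↦ AAD
    D ↦ DB

A->C, B->AAA, C->AAD, D->DB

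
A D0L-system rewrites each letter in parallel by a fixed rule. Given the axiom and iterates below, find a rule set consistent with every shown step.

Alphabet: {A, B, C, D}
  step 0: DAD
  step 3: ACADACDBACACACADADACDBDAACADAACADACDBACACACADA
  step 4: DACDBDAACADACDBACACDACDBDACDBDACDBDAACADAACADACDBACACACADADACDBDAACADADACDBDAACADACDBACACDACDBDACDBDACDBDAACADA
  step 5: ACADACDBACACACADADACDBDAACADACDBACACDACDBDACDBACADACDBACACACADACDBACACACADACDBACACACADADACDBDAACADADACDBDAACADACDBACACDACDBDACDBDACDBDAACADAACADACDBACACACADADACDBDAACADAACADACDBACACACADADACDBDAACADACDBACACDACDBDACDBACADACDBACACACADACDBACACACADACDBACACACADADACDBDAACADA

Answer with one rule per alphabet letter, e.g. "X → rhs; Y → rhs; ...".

A->DA, B->C, C->CDB, D->ACA

  step 4 ⇒ step 5: DACDBDAACADACDBACACDACDBDACDBDACDBDAACADAACADACDBACACACADADACDBDAACADADACDBDAACADACDBACACDACDBDACDBDACDBDAACADA ⇒ ACA·DA·CDB·ACA·C·ACA·DA·DA·CDB·DA·ACA·DA·CDB·ACA·C·DA·CDB·DA·CDB·ACA·DA·CDB·ACA·C·ACA·DA·CDB·ACA·C·ACA·DA·CDB·ACA·C·ACA·DA·DA·CDB·DA·ACA·DA·DA·CDB·DA·ACA·DA·CDB·ACA·C·DA·CDB·DA·CDB·DA·CDB·DA·ACA·DA·ACA·DA·CDB·ACA·C·ACA·DA·DA·CDB·DA·ACA·DA·ACA·DA·CDB·ACA·C·ACA·DA·DA·CDB·DA·ACA·DA·CDB·ACA·C·DA·CDB·DA·CDB·ACA·DA·CDB·ACA·C·ACA·DA·CDB·ACA·C·ACA·DA·CDB·ACA·C·ACA·DA·DA·CDB·DA·ACA·DA
    A ↦ DA
    B ↦ C
    C ↦ CDB
    D ↦ ACA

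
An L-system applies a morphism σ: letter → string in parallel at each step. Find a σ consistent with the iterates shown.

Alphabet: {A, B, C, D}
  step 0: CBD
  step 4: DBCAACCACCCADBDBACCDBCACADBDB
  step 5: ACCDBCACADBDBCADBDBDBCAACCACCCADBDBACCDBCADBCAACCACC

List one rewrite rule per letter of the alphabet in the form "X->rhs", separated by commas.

  step 4 ⇒ step 5: DBCAACCACCCADBDBACCDBCACADBDB ⇒ AC·C·DB·CA·CA·DB·DB·CA·DB·DB·DB·CA·AC·C·AC·C·CA·DB·DB·AC·C·DB·CA·DB·CA·AC·C·AC·C
    A ↦ CA
    B ↦ C
    C ↦ DB
    D ↦ AC

A->CA, B->C, C->DB, D->AC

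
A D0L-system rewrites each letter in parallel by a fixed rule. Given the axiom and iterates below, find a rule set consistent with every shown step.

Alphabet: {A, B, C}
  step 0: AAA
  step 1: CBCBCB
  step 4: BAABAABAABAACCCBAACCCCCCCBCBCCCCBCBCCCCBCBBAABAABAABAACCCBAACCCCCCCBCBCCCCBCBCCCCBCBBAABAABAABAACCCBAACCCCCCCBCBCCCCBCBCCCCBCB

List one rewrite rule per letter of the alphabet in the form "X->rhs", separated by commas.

  step 0 ⇒ step 1: AAA ⇒ CB·CB·CB
    A ↦ CB
    B ↦ CCC  (constrained at step 1)
    C ↦ BAA  (constrained at step 1)

A->CB, B->CCC, C->BAA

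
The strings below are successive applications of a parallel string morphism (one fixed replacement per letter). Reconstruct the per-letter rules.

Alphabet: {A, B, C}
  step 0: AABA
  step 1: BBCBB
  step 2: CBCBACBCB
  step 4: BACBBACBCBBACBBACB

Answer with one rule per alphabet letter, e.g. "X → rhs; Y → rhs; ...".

  step 1 ⇒ step 2: BBCBB ⇒ CB·CB·A·CB·CB
    B ↦ CB
    C ↦ A
  step 0 ⇒ step 1: AABA ⇒ B·B·CB·B
    A ↦ B

A->B, B->CB, C->A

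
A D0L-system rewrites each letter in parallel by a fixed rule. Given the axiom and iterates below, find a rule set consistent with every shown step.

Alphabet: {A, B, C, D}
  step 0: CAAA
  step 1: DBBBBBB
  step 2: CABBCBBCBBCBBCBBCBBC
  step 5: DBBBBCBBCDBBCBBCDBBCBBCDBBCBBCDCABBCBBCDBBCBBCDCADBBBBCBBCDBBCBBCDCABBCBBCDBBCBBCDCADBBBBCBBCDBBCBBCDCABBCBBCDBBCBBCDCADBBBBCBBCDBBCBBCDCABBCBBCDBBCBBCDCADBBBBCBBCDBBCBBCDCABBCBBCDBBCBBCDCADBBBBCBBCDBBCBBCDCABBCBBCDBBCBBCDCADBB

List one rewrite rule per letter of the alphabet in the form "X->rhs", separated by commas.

A->BB, B->BBC, C->D, D->CA

  step 1 ⇒ step 2: DBBBBBB ⇒ CA·BBC·BBC·BBC·BBC·BBC·BBC
    B ↦ BBC
    D ↦ CA
  step 0 ⇒ step 1: CAAA ⇒ D·BB·BB·BB
    A ↦ BB
  step 0 ⇒ step 1: CAAA ⇒ D·BB·BB·BB
    C ↦ D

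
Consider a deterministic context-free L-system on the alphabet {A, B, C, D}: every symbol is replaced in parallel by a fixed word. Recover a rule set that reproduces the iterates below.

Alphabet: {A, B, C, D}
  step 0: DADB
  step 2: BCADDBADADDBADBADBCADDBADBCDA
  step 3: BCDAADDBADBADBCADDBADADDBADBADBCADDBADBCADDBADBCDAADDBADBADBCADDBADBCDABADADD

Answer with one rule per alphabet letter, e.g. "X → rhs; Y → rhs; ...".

  step 2 ⇒ step 3: BCADDBADADDBADBADBCADDBADBCDA ⇒ BC·DA·ADD·BAD·BAD·BC·ADD·BAD·ADD·BAD·BAD·BC·ADD·BAD·BC·ADD·BAD·BC·DA·ADD·BAD·BAD·BC·ADD·BAD·BC·DA·BAD·ADD
    A ↦ ADD
    B ↦ BC
    C ↦ DA
    D ↦ BAD

A->ADD, B->BC, C->DA, D->BAD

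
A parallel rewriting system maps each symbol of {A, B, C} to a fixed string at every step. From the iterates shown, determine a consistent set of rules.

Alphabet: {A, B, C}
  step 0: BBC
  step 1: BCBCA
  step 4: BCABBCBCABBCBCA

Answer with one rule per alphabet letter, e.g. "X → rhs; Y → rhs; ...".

  step 0 ⇒ step 1: BBC ⇒ BC·BC·A
    B ↦ BC
    C ↦ A
    A ↦ B  (constrained at step 1)

A->B, B->BC, C->A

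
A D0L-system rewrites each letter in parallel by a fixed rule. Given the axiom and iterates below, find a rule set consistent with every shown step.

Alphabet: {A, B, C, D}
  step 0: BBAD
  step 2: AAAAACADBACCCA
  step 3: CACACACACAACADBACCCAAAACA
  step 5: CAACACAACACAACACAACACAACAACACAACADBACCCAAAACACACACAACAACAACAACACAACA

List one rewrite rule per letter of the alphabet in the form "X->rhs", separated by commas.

A->CA, B->CC, C->A, D->DBA

  step 2 ⇒ step 3: AAAAACADBACCCA ⇒ CA·CA·CA·CA·CA·A·CA·DBA·CC·CA·A·A·A·CA
    A ↦ CA
    B ↦ CC
    C ↦ A
    D ↦ DBA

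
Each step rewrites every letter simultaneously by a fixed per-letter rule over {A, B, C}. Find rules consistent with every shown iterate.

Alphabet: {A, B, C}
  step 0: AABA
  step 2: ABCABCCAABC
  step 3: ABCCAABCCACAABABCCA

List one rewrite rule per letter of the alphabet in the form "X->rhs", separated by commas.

  step 2 ⇒ step 3: ABCABCCAABC ⇒ AB·C·CA·AB·C·CA·CA·AB·AB·C·CA
    A ↦ AB
    B ↦ C
    C ↦ CA

A->AB, B->C, C->CA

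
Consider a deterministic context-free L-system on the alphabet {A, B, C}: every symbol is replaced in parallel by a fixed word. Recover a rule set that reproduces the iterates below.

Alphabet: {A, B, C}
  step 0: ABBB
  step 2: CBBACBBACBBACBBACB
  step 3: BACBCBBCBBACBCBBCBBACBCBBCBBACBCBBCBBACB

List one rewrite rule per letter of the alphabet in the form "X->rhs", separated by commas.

A->BCB, B->CB, C->BA

  step 2 ⇒ step 3: CBBACBBACBBACBBACB ⇒ BA·CB·CB·BCB·BA·CB·CB·BCB·BA·CB·CB·BCB·BA·CB·CB·BCB·BA·CB
    A ↦ BCB
    B ↦ CB
    C ↦ BA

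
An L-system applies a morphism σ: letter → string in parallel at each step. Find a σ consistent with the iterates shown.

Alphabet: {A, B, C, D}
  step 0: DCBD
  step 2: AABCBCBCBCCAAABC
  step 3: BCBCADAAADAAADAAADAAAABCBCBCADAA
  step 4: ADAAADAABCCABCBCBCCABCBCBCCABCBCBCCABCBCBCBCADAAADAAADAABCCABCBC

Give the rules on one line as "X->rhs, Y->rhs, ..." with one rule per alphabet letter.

  step 3 ⇒ step 4: BCBCADAAADAAADAAADAAAABCBCBCADAA ⇒ AD·AA·AD·AA·BC·CA·BC·BC·BC·CA·BC·BC·BC·CA·BC·BC·BC·CA·BC·BC·BC·BC·AD·AA·AD·AA·AD·AA·BC·CA·BC·BC
    A ↦ BC
    B ↦ AD
    C ↦ AA
    D ↦ CA

A->BC, B->AD, C->AA, D->CA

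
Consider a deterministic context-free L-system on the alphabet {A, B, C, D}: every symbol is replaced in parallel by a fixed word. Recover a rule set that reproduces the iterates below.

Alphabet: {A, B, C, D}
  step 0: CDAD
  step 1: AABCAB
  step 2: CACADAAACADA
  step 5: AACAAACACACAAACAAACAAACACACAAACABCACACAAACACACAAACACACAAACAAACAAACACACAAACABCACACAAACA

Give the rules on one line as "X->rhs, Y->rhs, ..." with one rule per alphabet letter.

A->CA, B->DA, C->AA, D->B

  step 1 ⇒ step 2: AABCAB ⇒ CA·CA·DA·AA·CA·DA
    A ↦ CA
    B ↦ DA
    C ↦ AA
  step 0 ⇒ step 1: CDAD ⇒ AA·B·CA·B
    D ↦ B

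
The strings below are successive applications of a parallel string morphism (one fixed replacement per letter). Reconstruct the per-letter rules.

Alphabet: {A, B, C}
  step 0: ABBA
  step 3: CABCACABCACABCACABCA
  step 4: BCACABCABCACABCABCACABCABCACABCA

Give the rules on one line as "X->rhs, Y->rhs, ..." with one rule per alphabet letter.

A->CA, B->CA, C->B

  step 3 ⇒ step 4: CABCACABCACABCACABCA ⇒ B·CA·CA·B·CA·B·CA·CA·B·CA·B·CA·CA·B·CA·B·CA·CA·B·CA
    A ↦ CA
    B ↦ CA
    C ↦ B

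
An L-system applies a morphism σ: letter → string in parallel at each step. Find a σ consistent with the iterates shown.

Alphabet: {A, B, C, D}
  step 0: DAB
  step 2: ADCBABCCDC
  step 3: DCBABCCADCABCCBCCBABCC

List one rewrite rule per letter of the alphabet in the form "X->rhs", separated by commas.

  step 2 ⇒ step 3: ADCBABCCDC ⇒ DC·BA·BCC·A·DC·A·BCC·BCC·BA·BCC
    A ↦ DC
    B ↦ A
    C ↦ BCC
    D ↦ BA

A->DC, B->A, C->BCC, D->BA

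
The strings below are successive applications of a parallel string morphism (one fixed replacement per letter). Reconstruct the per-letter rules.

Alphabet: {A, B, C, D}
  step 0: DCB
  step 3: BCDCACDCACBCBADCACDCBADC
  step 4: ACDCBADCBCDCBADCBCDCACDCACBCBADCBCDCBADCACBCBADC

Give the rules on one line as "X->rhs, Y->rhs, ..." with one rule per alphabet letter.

  step 3 ⇒ step 4: BCDCACDCACBCBADCACDCBADC ⇒ AC·DC·BA·DC·BC·DC·BA·DC·BC·DC·AC·DC·AC·BC·BA·DC·BC·DC·BA·DC·AC·BC·BA·DC
    A ↦ BC
    B ↦ AC
    C ↦ DC
    D ↦ BA

A->BC, B->AC, C->DC, D->BA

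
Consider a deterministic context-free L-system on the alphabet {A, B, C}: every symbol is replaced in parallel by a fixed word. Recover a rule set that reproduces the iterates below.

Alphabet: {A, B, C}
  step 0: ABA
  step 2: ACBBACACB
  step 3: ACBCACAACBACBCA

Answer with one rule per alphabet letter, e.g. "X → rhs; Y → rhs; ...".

A->AC, B->CA, C->B

  step 2 ⇒ step 3: ACBBACACB ⇒ AC·B·CA·CA·AC·B·AC·B·CA
    A ↦ AC
    B ↦ CA
    C ↦ B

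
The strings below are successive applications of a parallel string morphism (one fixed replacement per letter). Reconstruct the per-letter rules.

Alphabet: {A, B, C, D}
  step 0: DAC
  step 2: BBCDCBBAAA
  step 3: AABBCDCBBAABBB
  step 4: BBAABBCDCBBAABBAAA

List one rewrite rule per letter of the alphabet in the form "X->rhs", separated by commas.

  step 3 ⇒ step 4: AABBCDCBBAABBB ⇒ B·B·A·A·BB·CDC·BB·A·A·B·B·A·A·A
    A ↦ B
    B ↦ A
    C ↦ BB
    D ↦ CDC

A->B, B->A, C->BB, D->CDC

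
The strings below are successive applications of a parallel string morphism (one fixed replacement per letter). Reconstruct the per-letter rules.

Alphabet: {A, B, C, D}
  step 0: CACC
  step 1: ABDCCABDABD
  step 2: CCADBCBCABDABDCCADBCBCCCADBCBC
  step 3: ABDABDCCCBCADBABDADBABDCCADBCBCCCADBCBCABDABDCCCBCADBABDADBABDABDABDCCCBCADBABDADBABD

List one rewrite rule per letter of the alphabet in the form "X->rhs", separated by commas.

  step 2 ⇒ step 3: CCADBCBCABDABDCCADBCBCCCADBCBC ⇒ ABD·ABD·CC·CBC·ADB·ABD·ADB·ABD·CC·ADB·CBC·CC·ADB·CBC·ABD·ABD·CC·CBC·ADB·ABD·ADB·ABD·ABD·ABD·CC·CBC·ADB·ABD·ADB·ABD
    A ↦ CC
    B ↦ ADB
    C ↦ ABD
    D ↦ CBC

A->CC, B->ADB, C->ABD, D->CBC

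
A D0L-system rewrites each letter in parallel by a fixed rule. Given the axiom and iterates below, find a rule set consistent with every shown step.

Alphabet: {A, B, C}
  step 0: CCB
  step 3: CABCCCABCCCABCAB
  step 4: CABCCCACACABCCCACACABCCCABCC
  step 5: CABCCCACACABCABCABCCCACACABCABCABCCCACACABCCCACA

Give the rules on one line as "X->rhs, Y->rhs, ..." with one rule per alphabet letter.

  step 4 ⇒ step 5: CABCCCACACABCCCACACABCCCABCC ⇒ CA·B·CC·CA·CA·CA·B·CA·B·CA·B·CC·CA·CA·CA·B·CA·B·CA·B·CC·CA·CA·CA·B·CC·CA·CA
    A ↦ B
    B ↦ CC
    C ↦ CA

A->B, B->CC, C->CA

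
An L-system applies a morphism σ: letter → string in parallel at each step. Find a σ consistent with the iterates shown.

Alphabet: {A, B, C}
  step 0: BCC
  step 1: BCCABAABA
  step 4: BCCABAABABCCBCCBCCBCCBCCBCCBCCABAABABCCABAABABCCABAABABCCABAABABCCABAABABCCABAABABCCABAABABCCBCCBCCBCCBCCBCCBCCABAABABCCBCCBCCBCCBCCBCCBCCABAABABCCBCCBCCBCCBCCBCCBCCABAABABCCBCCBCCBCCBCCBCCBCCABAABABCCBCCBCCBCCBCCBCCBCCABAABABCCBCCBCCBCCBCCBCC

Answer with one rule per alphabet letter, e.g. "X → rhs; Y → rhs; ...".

  step 0 ⇒ step 1: BCC ⇒ BCC·ABA·ABA
    B ↦ BCC
    C ↦ ABA
    A ↦ BCC  (constrained at step 1)

A->BCC, B->BCC, C->ABA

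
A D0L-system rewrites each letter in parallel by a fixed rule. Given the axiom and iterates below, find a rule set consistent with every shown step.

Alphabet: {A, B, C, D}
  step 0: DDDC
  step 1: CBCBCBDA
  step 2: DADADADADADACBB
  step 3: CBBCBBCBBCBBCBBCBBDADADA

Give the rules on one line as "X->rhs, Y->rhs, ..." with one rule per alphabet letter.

  step 2 ⇒ step 3: DADADADADADACBB ⇒ CB·B·CB·B·CB·B·CB·B·CB·B·CB·B·DA·DA·DA
    A ↦ B
    B ↦ DA
    C ↦ DA
    D ↦ CB

A->B, B->DA, C->DA, D->CB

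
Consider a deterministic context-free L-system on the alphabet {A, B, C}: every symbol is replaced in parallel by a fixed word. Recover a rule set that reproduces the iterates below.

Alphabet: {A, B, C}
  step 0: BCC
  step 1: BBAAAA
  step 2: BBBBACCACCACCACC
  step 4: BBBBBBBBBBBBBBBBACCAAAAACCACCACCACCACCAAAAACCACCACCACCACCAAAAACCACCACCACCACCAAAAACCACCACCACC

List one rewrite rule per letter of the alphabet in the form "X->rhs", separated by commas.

  step 1 ⇒ step 2: BBAAAA ⇒ BB·BB·ACC·ACC·ACC·ACC
    A ↦ ACC
    B ↦ BB
  step 0 ⇒ step 1: BCC ⇒ BB·AA·AA
    C ↦ AA

A->ACC, B->BB, C->AA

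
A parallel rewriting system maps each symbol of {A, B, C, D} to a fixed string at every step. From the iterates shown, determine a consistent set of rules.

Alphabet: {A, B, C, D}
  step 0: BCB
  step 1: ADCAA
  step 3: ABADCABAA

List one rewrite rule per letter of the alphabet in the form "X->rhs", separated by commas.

A->B, B->A, C->DCA, D->A

  step 0 ⇒ step 1: BCB ⇒ A·DCA·A
    B ↦ A
    C ↦ DCA
    A ↦ B  (constrained at step 1)
    D ↦ A  (constrained at step 1)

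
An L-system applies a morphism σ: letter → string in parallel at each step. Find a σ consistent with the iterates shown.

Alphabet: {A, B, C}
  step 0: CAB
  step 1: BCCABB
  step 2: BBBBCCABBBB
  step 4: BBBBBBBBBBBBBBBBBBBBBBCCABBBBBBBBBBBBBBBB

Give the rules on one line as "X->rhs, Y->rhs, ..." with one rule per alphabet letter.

A->CCA, B->BB, C->B

  step 1 ⇒ step 2: BCCABB ⇒ BB·B·B·CCA·BB·BB
    A ↦ CCA
    B ↦ BB
    C ↦ B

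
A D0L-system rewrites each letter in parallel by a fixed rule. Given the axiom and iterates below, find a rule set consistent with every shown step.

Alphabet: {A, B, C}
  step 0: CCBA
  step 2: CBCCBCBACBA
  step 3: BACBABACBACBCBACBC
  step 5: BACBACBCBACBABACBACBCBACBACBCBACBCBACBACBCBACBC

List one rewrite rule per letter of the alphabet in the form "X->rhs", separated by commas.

A->BC, B->C, C->BA

  step 2 ⇒ step 3: CBCCBCBACBA ⇒ BA·C·BA·BA·C·BA·C·BC·BA·C·BC
    A ↦ BC
    B ↦ C
    C ↦ BA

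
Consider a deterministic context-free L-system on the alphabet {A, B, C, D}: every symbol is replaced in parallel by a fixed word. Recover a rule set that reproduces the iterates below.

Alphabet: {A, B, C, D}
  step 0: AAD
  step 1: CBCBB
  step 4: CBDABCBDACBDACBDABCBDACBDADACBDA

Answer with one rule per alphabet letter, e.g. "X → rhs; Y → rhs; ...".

A->CB, B->DA, C->CB, D->B

  step 0 ⇒ step 1: AAD ⇒ CB·CB·B
    A ↦ CB
    D ↦ B
    B ↦ DA  (constrained at step 1)
    C ↦ CB  (constrained at step 1)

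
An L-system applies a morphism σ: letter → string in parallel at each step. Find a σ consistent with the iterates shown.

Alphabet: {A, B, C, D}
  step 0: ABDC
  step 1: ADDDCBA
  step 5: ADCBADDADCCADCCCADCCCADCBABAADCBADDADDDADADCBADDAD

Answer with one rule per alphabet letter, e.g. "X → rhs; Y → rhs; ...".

A->AD, B->DD, C->BA, D->C

  step 0 ⇒ step 1: ABDC ⇒ AD·DD·C·BA
    A ↦ AD
    B ↦ DD
    C ↦ BA
    D ↦ C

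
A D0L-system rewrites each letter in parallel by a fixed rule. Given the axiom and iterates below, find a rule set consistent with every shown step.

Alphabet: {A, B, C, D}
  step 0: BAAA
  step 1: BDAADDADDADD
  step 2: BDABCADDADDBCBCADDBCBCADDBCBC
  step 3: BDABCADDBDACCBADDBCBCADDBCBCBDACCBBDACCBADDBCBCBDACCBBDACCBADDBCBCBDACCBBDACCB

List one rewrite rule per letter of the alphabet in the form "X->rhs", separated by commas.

  step 2 ⇒ step 3: BDABCADDADDBCBCADDBCBCADDBCBC ⇒ BDA·BC·ADD·BDA·CCB·ADD·BC·BC·ADD·BC·BC·BDA·CCB·BDA·CCB·ADD·BC·BC·BDA·CCB·BDA·CCB·ADD·BC·BC·BDA·CCB·BDA·CCB
    A ↦ ADD
    B ↦ BDA
    C ↦ CCB
    D ↦ BC

A->ADD, B->BDA, C->CCB, D->BC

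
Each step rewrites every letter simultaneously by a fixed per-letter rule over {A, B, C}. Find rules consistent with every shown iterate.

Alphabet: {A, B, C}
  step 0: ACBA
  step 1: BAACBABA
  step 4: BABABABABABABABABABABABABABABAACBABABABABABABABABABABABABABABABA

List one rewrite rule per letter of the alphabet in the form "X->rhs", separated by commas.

  step 0 ⇒ step 1: ACBA ⇒ BA·AC·BA·BA
    A ↦ BA
    B ↦ BA
    C ↦ AC

A->BA, B->BA, C->AC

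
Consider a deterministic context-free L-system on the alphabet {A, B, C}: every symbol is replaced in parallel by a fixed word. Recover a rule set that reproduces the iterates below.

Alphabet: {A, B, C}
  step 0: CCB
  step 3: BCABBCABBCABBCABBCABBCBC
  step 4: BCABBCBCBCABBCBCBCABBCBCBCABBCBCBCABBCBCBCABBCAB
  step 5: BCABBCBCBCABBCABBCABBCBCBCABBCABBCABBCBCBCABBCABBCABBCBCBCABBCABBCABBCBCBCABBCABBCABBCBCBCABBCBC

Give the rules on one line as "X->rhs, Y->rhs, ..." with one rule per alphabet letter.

  step 4 ⇒ step 5: BCABBCBCBCABBCBCBCABBCBCBCABBCBCBCABBCBCBCABBCAB ⇒ BC·AB·BC·BC·BC·AB·BC·AB·BC·AB·BC·BC·BC·AB·BC·AB·BC·AB·BC·BC·BC·AB·BC·AB·BC·AB·BC·BC·BC·AB·BC·AB·BC·AB·BC·BC·BC·AB·BC·AB·BC·AB·BC·BC·BC·AB·BC·BC
    A ↦ BC
    B ↦ BC
    C ↦ AB

A->BC, B->BC, C->AB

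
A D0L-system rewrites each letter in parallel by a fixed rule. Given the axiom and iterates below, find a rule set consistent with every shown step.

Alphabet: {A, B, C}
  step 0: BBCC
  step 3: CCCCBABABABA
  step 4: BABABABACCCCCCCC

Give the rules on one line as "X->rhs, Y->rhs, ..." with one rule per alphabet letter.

A->C, B->C, C->BA

  step 3 ⇒ step 4: CCCCBABABABA ⇒ BA·BA·BA·BA·C·C·C·C·C·C·C·C
    A ↦ C
    B ↦ C
    C ↦ BA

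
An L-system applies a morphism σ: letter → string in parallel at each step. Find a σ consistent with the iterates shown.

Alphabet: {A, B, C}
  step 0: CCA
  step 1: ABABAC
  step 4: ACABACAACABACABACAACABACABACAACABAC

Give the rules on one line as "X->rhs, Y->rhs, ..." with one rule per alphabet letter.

  step 0 ⇒ step 1: CCA ⇒ AB·AB·AC
    A ↦ AC
    C ↦ AB
    B ↦ A  (constrained at step 1)

A->AC, B->A, C->AB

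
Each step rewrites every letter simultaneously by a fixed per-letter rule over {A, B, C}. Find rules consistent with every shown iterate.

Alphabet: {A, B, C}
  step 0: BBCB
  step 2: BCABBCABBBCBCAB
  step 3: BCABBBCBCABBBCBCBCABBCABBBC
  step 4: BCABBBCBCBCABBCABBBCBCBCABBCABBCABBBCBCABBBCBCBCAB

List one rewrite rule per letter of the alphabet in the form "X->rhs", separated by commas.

  step 3 ⇒ step 4: BCABBBCBCABBBCBCBCABBCABBBC ⇒ BC·AB·B·BC·BC·BC·AB·BC·AB·B·BC·BC·BC·AB·BC·AB·BC·AB·B·BC·BC·AB·B·BC·BC·BC·AB
    A ↦ B
    B ↦ BC
    C ↦ AB

A->B, B->BC, C->AB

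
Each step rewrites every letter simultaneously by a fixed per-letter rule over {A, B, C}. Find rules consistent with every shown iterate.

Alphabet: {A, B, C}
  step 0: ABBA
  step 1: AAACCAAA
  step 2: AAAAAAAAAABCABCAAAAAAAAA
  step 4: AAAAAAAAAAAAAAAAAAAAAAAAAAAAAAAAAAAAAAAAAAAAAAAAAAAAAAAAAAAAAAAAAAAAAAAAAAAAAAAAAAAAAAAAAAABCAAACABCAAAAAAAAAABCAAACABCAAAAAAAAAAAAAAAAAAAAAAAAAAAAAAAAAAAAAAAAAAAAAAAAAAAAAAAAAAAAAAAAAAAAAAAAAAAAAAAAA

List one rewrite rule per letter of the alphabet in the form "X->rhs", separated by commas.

  step 1 ⇒ step 2: AAACCAAA ⇒ AAA·AAA·AAA·ABC·ABC·AAA·AAA·AAA
    A ↦ AAA
    C ↦ ABC
  step 0 ⇒ step 1: ABBA ⇒ AAA·C·C·AAA
    B ↦ C

A->AAA, B->C, C->ABC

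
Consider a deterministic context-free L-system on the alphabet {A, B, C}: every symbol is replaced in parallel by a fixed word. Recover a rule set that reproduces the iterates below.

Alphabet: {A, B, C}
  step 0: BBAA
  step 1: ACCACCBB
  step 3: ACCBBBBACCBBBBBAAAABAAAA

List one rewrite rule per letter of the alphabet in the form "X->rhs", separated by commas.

A->B, B->ACC, C->AA

  step 0 ⇒ step 1: BBAA ⇒ ACC·ACC·B·B
    A ↦ B
    B ↦ ACC
    C ↦ AA  (constrained at step 1)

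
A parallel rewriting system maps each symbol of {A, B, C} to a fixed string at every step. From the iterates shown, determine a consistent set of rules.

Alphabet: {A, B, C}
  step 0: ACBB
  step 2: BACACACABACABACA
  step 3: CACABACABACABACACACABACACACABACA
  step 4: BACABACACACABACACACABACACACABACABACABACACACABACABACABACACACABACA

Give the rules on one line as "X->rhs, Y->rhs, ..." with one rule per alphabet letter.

  step 3 ⇒ step 4: CACABACABACABACACACABACACACABACA ⇒ BA·CA·BA·CA·CA·CA·BA·CA·CA·CA·BA·CA·CA·CA·BA·CA·BA·CA·BA·CA·CA·CA·BA·CA·BA·CA·BA·CA·CA·CA·BA·CA
    A ↦ CA
    B ↦ CA
    C ↦ BA

A->CA, B->CA, C->BA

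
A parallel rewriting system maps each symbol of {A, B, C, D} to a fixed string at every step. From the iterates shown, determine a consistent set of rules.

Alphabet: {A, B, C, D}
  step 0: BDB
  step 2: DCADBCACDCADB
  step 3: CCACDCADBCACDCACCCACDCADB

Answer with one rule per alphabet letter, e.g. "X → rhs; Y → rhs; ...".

A->D, B->ADB, C->CAC, D->C

  step 2 ⇒ step 3: DCADBCACDCADB ⇒ C·CAC·D·C·ADB·CAC·D·CAC·C·CAC·D·C·ADB
    A ↦ D
    B ↦ ADB
    C ↦ CAC
    D ↦ C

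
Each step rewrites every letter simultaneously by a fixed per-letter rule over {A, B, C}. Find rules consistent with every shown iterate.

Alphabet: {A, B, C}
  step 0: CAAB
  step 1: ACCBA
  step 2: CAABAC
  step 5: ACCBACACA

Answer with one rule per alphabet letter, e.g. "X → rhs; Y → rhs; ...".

  step 1 ⇒ step 2: ACCBA ⇒ C·A·A·BA·C
    A ↦ C
    B ↦ BA
    C ↦ A

A->C, B->BA, C->A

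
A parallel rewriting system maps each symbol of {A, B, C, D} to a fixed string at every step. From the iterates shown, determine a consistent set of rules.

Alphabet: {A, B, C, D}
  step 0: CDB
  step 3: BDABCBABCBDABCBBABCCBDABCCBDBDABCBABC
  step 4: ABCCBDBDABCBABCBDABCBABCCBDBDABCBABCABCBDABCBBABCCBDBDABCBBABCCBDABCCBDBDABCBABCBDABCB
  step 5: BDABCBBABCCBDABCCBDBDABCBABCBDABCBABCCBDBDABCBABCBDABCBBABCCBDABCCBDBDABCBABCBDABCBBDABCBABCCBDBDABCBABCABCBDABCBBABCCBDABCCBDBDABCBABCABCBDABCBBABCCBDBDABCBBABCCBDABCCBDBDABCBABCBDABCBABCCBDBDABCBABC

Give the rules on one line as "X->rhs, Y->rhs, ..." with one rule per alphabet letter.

A->BD, B->ABC, C->B, D->CBD

  step 4 ⇒ step 5: ABCCBDBDABCBABCBDABCBABCCBDBDABCBABCABCBDABCBBABCCBDBDABCBBABCCBDABCCBDBDABCBABCBDABCB ⇒ BD·ABC·B·B·ABC·CBD·ABC·CBD·BD·ABC·B·ABC·BD·ABC·B·ABC·CBD·BD·ABC·B·ABC·BD·ABC·B·B·ABC·CBD·ABC·CBD·BD·ABC·B·ABC·BD·ABC·B·BD·ABC·B·ABC·CBD·BD·ABC·B·ABC·ABC·BD·ABC·B·B·ABC·CBD·ABC·CBD·BD·ABC·B·ABC·ABC·BD·ABC·B·B·ABC·CBD·BD·ABC·B·B·ABC·CBD·ABC·CBD·BD·ABC·B·ABC·BD·ABC·B·ABC·CBD·BD·ABC·B·ABC
    A ↦ BD
    B ↦ ABC
    C ↦ B
    D ↦ CBD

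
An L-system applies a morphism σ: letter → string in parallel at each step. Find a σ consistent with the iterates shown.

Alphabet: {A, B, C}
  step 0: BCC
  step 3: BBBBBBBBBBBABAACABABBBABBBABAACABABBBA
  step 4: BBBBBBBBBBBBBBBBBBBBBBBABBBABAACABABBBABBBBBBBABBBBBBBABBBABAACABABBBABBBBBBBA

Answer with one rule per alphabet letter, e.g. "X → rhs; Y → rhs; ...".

  step 3 ⇒ step 4: BBBBBBBBBBBABAACABABBBABBBABAACABABBBA ⇒ BB·BB·BB·BB·BB·BB·BB·BB·BB·BB·BB·BA·BB·BA·BA·ACA·BA·BB·BA·BB·BB·BB·BA·BB·BB·BB·BA·BB·BA·BA·ACA·BA·BB·BA·BB·BB·BB·BA
    A ↦ BA
    B ↦ BB
    C ↦ ACA

A->BA, B->BB, C->ACA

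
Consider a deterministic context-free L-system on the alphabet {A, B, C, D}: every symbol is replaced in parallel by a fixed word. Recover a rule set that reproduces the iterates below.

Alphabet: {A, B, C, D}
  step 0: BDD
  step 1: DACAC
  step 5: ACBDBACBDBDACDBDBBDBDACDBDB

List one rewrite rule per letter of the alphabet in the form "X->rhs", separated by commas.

A->B, B->D, C->DB, D->AC

  step 0 ⇒ step 1: BDD ⇒ D·AC·AC
    B ↦ D
    D ↦ AC
    A ↦ B  (constrained at step 1)
    C ↦ DB  (constrained at step 1)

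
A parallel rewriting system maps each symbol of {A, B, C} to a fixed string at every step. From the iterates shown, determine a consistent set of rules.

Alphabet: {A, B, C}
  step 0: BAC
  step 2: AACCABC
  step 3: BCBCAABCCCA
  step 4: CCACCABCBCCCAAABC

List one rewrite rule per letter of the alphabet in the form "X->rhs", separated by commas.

  step 3 ⇒ step 4: BCBCAABCCCA ⇒ CC·A·CC·A·BC·BC·CC·A·A·A·BC
    A ↦ BC
    B ↦ CC
    C ↦ A

A->BC, B->CC, C->A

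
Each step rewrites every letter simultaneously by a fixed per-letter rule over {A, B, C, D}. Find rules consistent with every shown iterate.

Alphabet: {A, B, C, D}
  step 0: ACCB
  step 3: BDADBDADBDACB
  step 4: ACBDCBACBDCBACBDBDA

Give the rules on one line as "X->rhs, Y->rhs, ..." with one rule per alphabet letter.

A->D, B->A, C->BD, D->CB

  step 3 ⇒ step 4: BDADBDADBDACB ⇒ A·CB·D·CB·A·CB·D·CB·A·CB·D·BD·A
    A ↦ D
    B ↦ A
    C ↦ BD
    D ↦ CB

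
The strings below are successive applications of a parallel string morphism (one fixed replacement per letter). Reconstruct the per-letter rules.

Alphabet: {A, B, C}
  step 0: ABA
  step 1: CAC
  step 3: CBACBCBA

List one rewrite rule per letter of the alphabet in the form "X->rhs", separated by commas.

  step 0 ⇒ step 1: ABA ⇒ C·A·C
    A ↦ C
    B ↦ A
    C ↦ CB  (constrained at step 1)

A->C, B->A, C->CB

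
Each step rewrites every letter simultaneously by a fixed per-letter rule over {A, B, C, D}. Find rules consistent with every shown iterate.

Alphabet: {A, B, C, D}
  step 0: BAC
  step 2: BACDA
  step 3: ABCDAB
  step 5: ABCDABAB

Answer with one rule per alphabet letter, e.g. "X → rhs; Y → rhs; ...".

A->B, B->A, C->CD, D->A

  step 2 ⇒ step 3: BACDA ⇒ A·B·CD·A·B
    A ↦ B
    B ↦ A
    C ↦ CD
    D ↦ A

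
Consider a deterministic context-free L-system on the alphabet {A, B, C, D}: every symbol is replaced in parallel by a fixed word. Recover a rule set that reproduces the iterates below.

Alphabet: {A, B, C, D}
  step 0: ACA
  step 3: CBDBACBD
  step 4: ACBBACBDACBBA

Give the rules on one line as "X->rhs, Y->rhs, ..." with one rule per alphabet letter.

A->D, B->CB, C->A, D->BA

  step 3 ⇒ step 4: CBDBACBD ⇒ A·CB·BA·CB·D·A·CB·BA
    A ↦ D
    B ↦ CB
    C ↦ A
    D ↦ BA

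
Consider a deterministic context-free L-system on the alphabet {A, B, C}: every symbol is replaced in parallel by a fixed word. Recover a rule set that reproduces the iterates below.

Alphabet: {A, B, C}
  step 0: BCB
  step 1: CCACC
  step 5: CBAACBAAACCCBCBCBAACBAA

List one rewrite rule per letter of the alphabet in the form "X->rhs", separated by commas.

  step 0 ⇒ step 1: BCB ⇒ CC·A·CC
    B ↦ CC
    C ↦ A
    A ↦ CB  (constrained at step 1)

A->CB, B->CC, C->A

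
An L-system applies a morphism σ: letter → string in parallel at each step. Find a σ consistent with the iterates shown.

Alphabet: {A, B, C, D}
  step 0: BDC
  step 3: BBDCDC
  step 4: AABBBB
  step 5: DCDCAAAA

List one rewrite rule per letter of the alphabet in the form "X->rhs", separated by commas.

  step 4 ⇒ step 5: AABBBB ⇒ DC·DC·A·A·A·A
    A ↦ DC
    B ↦ A
  step 3 ⇒ step 4: BBDCDC ⇒ A·A·B·B·B·B
    C ↦ B
  step 3 ⇒ step 4: BBDCDC ⇒ A·A·B·B·B·B
    D ↦ B

A->DC, B->A, C->B, D->B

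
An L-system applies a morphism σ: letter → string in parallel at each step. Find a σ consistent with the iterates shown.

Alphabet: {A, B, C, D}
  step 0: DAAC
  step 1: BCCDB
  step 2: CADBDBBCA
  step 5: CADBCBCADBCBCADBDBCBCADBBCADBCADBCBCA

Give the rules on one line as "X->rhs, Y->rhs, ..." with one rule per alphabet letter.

  step 1 ⇒ step 2: BCCDB ⇒ CA·DB·DB·B·CA
    B ↦ CA
    C ↦ DB
    D ↦ B
  step 0 ⇒ step 1: DAAC ⇒ B·C·C·DB
    A ↦ C

A->C, B->CA, C->DB, D->B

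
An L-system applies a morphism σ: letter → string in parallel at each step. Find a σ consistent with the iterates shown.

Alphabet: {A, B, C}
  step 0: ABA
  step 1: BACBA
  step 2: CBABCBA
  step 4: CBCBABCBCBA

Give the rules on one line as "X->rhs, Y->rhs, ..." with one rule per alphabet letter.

  step 1 ⇒ step 2: BACBA ⇒ C·BA·B·C·BA
    A ↦ BA
    B ↦ C
    C ↦ B

A->BA, B->C, C->B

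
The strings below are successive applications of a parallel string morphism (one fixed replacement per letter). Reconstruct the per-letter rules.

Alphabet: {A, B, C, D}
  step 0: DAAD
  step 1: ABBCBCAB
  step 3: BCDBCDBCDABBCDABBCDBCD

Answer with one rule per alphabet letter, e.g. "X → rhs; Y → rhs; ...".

  step 0 ⇒ step 1: DAAD ⇒ AB·BC·BC·AB
    A ↦ BC
    D ↦ AB
    B ↦ BC  (constrained at step 1)
    C ↦ D  (constrained at step 1)

A->BC, B->BC, C->D, D->AB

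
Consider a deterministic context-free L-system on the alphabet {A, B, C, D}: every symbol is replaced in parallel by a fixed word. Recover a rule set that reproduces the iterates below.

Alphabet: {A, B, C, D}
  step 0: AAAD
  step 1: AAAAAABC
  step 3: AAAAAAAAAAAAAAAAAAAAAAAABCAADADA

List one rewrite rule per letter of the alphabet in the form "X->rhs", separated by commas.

A->AA, B->DA, C->BB, D->BC

  step 0 ⇒ step 1: AAAD ⇒ AA·AA·AA·BC
    A ↦ AA
    D ↦ BC
    B ↦ DA  (constrained at step 1)
    C ↦ BB  (constrained at step 1)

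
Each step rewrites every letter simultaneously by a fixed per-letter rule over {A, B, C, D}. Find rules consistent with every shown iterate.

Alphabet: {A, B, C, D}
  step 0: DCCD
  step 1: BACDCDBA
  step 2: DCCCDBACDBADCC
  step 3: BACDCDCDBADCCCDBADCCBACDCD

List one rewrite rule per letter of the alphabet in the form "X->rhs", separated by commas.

  step 2 ⇒ step 3: DCCCDBACDBADCC ⇒ BA·CD·CD·CD·BA·DC·C·CD·BA·DC·C·BA·CD·CD
    A ↦ C
    B ↦ DC
    C ↦ CD
    D ↦ BA

A->C, B->DC, C->CD, D->BA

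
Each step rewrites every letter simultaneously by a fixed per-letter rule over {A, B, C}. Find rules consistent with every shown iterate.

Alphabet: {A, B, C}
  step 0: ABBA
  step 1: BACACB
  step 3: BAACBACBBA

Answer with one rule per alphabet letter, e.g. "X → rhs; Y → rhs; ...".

  step 0 ⇒ step 1: ABBA ⇒ B·AC·AC·B
    A ↦ B
    B ↦ AC
    C ↦ A  (constrained at step 1)

A->B, B->AC, C->A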